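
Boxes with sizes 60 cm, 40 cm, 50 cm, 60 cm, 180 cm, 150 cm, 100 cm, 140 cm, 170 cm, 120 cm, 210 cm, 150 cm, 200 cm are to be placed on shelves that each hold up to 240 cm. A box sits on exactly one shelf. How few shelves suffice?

8

Total = 210 + 200 + 180 + 170 + 150 + 150 + 140 + 120 + 100 + 60 + 60 + 50 + 40 = 1630 cm.
Lower bound: ⌈1630/240⌉ = 7 shelves.
A packing using 8 shelves:
  shelf 1: 210 = 210
  shelf 2: 200 + 40 = 240
  shelf 3: 180 + 60 = 240
  shelf 4: 170 + 60 = 230
  shelf 5: 150 + 50 = 200
  shelf 6: 150 = 150
  shelf 7: 140 + 100 = 240
  shelf 8: 120 = 120
No arrangement into 7 shelves stays within capacity, so 8 is optimal.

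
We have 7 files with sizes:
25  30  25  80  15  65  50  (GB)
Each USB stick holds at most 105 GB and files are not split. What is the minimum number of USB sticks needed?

Total = 80 + 65 + 50 + 30 + 25 + 25 + 15 = 290 GB.
Lower bound: ⌈290/105⌉ = 3 USB sticks.
A packing using 3 USB sticks:
  USB stick 1: 80 + 25 = 105
  USB stick 2: 65 + 30 = 95
  USB stick 3: 50 + 25 + 15 = 90
This matches the lower bound, so 3 is optimal.

3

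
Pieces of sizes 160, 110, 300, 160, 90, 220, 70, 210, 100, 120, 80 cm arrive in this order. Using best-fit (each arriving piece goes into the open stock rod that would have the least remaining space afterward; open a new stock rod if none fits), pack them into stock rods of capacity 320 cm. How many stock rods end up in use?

  160 → stock rod 1 (new)  [load 160/320]
  110 → stock rod 1  [load 270/320]
  300 → stock rod 2 (new)  [load 300/320]
  160 → stock rod 3 (new)  [load 160/320]
  90 → stock rod 3  [load 250/320]
  220 → stock rod 4 (new)  [load 220/320]
  70 → stock rod 3  [load 320/320]
  210 → stock rod 5 (new)  [load 210/320]
  100 → stock rod 4  [load 320/320]
  120 → stock rod 6 (new)  [load 120/320]
  80 → stock rod 5  [load 290/320]
6 stock rods opened.

6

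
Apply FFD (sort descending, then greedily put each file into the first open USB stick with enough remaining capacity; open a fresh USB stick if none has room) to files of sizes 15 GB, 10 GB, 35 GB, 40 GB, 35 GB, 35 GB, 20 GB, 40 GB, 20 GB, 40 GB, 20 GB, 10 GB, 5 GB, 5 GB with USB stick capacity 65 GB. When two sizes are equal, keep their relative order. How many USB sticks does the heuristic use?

Sorted descending: 40, 40, 40, 35, 35, 35, 20, 20, 20, 15, 10, 10, 5, 5.
  40 → USB stick 1 (new)  [load 40/65]
  40 → USB stick 2 (new)  [load 40/65]
  40 → USB stick 3 (new)  [load 40/65]
  35 → USB stick 4 (new)  [load 35/65]
  35 → USB stick 5 (new)  [load 35/65]
  35 → USB stick 6 (new)  [load 35/65]
  20 → USB stick 1  [load 60/65]
  20 → USB stick 2  [load 60/65]
  20 → USB stick 3  [load 60/65]
  15 → USB stick 4  [load 50/65]
  10 → USB stick 4  [load 60/65]
  10 → USB stick 5  [load 45/65]
  5 → USB stick 1  [load 65/65]
  5 → USB stick 2  [load 65/65]
6 USB sticks opened.

6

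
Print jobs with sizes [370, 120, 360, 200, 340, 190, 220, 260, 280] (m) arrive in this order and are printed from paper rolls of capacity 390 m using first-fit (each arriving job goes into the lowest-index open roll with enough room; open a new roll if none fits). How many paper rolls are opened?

  370 → roll 1 (new)  [load 370/390]
  120 → roll 2 (new)  [load 120/390]
  360 → roll 3 (new)  [load 360/390]
  200 → roll 2  [load 320/390]
  340 → roll 4 (new)  [load 340/390]
  190 → roll 5 (new)  [load 190/390]
  220 → roll 6 (new)  [load 220/390]
  260 → roll 7 (new)  [load 260/390]
  280 → roll 8 (new)  [load 280/390]
8 paper rolls opened.

8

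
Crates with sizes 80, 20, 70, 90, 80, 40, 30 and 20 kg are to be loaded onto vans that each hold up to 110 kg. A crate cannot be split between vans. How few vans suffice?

4

Total = 90 + 80 + 80 + 70 + 40 + 30 + 20 + 20 = 430 kg.
Lower bound: ⌈430/110⌉ = 4 vans.
A packing using 4 vans:
  van 1: 90 + 20 = 110
  van 2: 80 + 30 = 110
  van 3: 80 + 20 = 100
  van 4: 70 + 40 = 110
This matches the lower bound, so 4 is optimal.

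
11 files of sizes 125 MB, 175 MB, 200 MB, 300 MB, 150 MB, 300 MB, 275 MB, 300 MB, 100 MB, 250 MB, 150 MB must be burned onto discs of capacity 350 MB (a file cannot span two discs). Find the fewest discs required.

8

Total = 300 + 300 + 300 + 275 + 250 + 200 + 175 + 150 + 150 + 125 + 100 = 2325 MB.
Lower bound: ⌈2325/350⌉ = 7 discs.
A packing using 8 discs:
  disc 1: 300 = 300
  disc 2: 300 = 300
  disc 3: 300 = 300
  disc 4: 275 = 275
  disc 5: 250 + 100 = 350
  disc 6: 200 + 150 = 350
  disc 7: 175 + 150 = 325
  disc 8: 125 = 125
No arrangement into 7 discs stays within capacity, so 8 is optimal.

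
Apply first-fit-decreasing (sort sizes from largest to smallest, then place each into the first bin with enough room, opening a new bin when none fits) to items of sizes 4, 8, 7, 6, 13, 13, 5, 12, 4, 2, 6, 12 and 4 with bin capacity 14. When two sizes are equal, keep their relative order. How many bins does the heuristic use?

Sorted descending: 13, 13, 12, 12, 8, 7, 6, 6, 5, 4, 4, 4, 2.
  13 → bin 1 (new)  [load 13/14]
  13 → bin 2 (new)  [load 13/14]
  12 → bin 3 (new)  [load 12/14]
  12 → bin 4 (new)  [load 12/14]
  8 → bin 5 (new)  [load 8/14]
  7 → bin 6 (new)  [load 7/14]
  6 → bin 5  [load 14/14]
  6 → bin 6  [load 13/14]
  5 → bin 7 (new)  [load 5/14]
  4 → bin 7  [load 9/14]
  4 → bin 7  [load 13/14]
  4 → bin 8 (new)  [load 4/14]
  2 → bin 3  [load 14/14]
8 bins opened.

8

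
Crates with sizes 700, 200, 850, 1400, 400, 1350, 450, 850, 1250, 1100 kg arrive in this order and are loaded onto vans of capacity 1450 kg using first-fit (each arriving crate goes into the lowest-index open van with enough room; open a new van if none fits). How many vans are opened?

  700 → van 1 (new)  [load 700/1450]
  200 → van 1  [load 900/1450]
  850 → van 2 (new)  [load 850/1450]
  1400 → van 3 (new)  [load 1400/1450]
  400 → van 1  [load 1300/1450]
  1350 → van 4 (new)  [load 1350/1450]
  450 → van 2  [load 1300/1450]
  850 → van 5 (new)  [load 850/1450]
  1250 → van 6 (new)  [load 1250/1450]
  1100 → van 7 (new)  [load 1100/1450]
7 vans opened.

7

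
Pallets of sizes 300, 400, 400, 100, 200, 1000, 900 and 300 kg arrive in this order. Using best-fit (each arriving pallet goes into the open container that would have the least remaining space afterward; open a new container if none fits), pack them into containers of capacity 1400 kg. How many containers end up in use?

3

  300 → container 1 (new)  [load 300/1400]
  400 → container 1  [load 700/1400]
  400 → container 1  [load 1100/1400]
  100 → container 1  [load 1200/1400]
  200 → container 1  [load 1400/1400]
  1000 → container 2 (new)  [load 1000/1400]
  900 → container 3 (new)  [load 900/1400]
  300 → container 2  [load 1300/1400]
3 containers opened.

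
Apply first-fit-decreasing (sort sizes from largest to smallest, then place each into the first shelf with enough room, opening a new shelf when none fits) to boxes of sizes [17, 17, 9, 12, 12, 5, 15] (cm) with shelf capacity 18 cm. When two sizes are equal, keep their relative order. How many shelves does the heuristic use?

Sorted descending: 17, 17, 15, 12, 12, 9, 5.
  17 → shelf 1 (new)  [load 17/18]
  17 → shelf 2 (new)  [load 17/18]
  15 → shelf 3 (new)  [load 15/18]
  12 → shelf 4 (new)  [load 12/18]
  12 → shelf 5 (new)  [load 12/18]
  9 → shelf 6 (new)  [load 9/18]
  5 → shelf 4  [load 17/18]
6 shelves opened.

6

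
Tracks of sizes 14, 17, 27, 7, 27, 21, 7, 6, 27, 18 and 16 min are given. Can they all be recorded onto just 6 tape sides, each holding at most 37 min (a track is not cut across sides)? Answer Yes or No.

Yes

A valid assignment using 6 tape sides:
  side 1: 27 + 7 = 34
  side 2: 27 + 7 = 34
  side 3: 27 + 6 = 33
  side 4: 21 + 16 = 37
  side 5: 18 + 17 = 35
  side 6: 14 = 14
Every load is within 37 min, so 6 tape sides suffice.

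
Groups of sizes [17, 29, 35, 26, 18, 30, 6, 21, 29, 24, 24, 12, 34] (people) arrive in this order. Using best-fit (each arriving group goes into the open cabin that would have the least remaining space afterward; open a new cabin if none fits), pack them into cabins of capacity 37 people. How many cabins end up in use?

  17 → cabin 1 (new)  [load 17/37]
  29 → cabin 2 (new)  [load 29/37]
  35 → cabin 3 (new)  [load 35/37]
  26 → cabin 4 (new)  [load 26/37]
  18 → cabin 1  [load 35/37]
  30 → cabin 5 (new)  [load 30/37]
  6 → cabin 5  [load 36/37]
  21 → cabin 6 (new)  [load 21/37]
  29 → cabin 7 (new)  [load 29/37]
  24 → cabin 8 (new)  [load 24/37]
  24 → cabin 9 (new)  [load 24/37]
  12 → cabin 8  [load 36/37]
  34 → cabin 10 (new)  [load 34/37]
10 cabins opened.

10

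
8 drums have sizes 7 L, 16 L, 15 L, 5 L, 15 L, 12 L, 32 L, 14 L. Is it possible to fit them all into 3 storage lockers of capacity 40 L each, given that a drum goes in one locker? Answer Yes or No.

No

Total = 116 L; ⌈116/40⌉ = 3.
The bound of 3 does not rule out 3, but exhaustive search shows no assignment into 3 storage lockers of capacity 40 L exists — the minimum is 4.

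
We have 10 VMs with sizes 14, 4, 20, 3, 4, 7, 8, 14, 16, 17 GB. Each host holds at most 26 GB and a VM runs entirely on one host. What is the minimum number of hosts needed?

5

Total = 20 + 17 + 16 + 14 + 14 + 8 + 7 + 4 + 4 + 3 = 107 GB.
Lower bound: ⌈107/26⌉ = 5 hosts.
A packing using 5 hosts:
  host 1: 20 + 4 = 24
  host 2: 17 + 8 = 25
  host 3: 16 + 7 + 3 = 26
  host 4: 14 + 4 = 18
  host 5: 14 = 14
This matches the lower bound, so 5 is optimal.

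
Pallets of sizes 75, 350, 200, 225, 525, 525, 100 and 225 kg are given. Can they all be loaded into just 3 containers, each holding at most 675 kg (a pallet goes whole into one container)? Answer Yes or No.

Total = 2225 kg; ⌈2225/675⌉ = 4.
At least 4 containers are required, but only 3 are allowed.

No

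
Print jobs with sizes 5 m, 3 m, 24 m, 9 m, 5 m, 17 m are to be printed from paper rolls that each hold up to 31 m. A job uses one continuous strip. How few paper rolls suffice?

Total = 24 + 17 + 9 + 5 + 5 + 3 = 63 m.
Lower bound: ⌈63/31⌉ = 3 paper rolls.
A packing using 3 paper rolls:
  roll 1: 24 + 5 = 29
  roll 2: 17 + 9 + 5 = 31
  roll 3: 3 = 3
This matches the lower bound, so 3 is optimal.

3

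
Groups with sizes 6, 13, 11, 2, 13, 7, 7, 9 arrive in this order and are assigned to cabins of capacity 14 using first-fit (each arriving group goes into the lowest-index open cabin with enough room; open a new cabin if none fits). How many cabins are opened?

  6 → cabin 1 (new)  [load 6/14]
  13 → cabin 2 (new)  [load 13/14]
  11 → cabin 3 (new)  [load 11/14]
  2 → cabin 1  [load 8/14]
  13 → cabin 4 (new)  [load 13/14]
  7 → cabin 5 (new)  [load 7/14]
  7 → cabin 5  [load 14/14]
  9 → cabin 6 (new)  [load 9/14]
6 cabins opened.

6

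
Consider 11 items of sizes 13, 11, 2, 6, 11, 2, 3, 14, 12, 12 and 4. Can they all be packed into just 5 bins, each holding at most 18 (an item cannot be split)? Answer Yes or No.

No

Total = 90; ⌈90/18⌉ = 5.
6 items each exceed half the capacity and cannot share a bin, forcing at least 6 bins.
At least 6 bins are required, but only 5 are allowed.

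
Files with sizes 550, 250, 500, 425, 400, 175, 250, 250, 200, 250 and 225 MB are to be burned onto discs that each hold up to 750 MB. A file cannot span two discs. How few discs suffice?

Total = 550 + 500 + 425 + 400 + 250 + 250 + 250 + 250 + 225 + 200 + 175 = 3475 MB.
Lower bound: ⌈3475/750⌉ = 5 discs.
A packing using 5 discs:
  disc 1: 550 + 200 = 750
  disc 2: 500 + 250 = 750
  disc 3: 425 + 250 = 675
  disc 4: 400 + 250 = 650
  disc 5: 250 + 225 + 175 = 650
This matches the lower bound, so 5 is optimal.

5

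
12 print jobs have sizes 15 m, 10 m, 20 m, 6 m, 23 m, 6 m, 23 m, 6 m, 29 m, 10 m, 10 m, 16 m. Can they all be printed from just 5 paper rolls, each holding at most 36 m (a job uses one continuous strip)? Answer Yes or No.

Yes

A valid assignment using 5 paper rolls:
  roll 1: 29 + 6 = 35
  roll 2: 23 + 10 = 33
  roll 3: 23 + 6 + 6 = 35
  roll 4: 20 + 16 = 36
  roll 5: 15 + 10 + 10 = 35
Every load is within 36 m, so 5 paper rolls suffice.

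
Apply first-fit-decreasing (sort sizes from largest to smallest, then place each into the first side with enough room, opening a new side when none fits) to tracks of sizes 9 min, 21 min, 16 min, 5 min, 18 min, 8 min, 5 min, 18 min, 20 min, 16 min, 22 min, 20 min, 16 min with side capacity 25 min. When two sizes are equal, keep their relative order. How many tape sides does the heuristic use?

9

Sorted descending: 22, 21, 20, 20, 18, 18, 16, 16, 16, 9, 8, 5, 5.
  22 → side 1 (new)  [load 22/25]
  21 → side 2 (new)  [load 21/25]
  20 → side 3 (new)  [load 20/25]
  20 → side 4 (new)  [load 20/25]
  18 → side 5 (new)  [load 18/25]
  18 → side 6 (new)  [load 18/25]
  16 → side 7 (new)  [load 16/25]
  16 → side 8 (new)  [load 16/25]
  16 → side 9 (new)  [load 16/25]
  9 → side 7  [load 25/25]
  8 → side 8  [load 24/25]
  5 → side 3  [load 25/25]
  5 → side 4  [load 25/25]
9 tape sides opened.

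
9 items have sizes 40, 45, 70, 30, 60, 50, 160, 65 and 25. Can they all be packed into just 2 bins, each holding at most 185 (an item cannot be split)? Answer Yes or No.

Total = 545; ⌈545/185⌉ = 3.
At least 3 bins are required, but only 2 are allowed.

No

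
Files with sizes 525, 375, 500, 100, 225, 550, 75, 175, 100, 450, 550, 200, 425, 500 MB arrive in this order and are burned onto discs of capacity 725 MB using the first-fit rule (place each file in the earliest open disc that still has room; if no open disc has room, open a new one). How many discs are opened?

8

  525 → disc 1 (new)  [load 525/725]
  375 → disc 2 (new)  [load 375/725]
  500 → disc 3 (new)  [load 500/725]
  100 → disc 1  [load 625/725]
  225 → disc 2  [load 600/725]
  550 → disc 4 (new)  [load 550/725]
  75 → disc 1  [load 700/725]
  175 → disc 3  [load 675/725]
  100 → disc 2  [load 700/725]
  450 → disc 5 (new)  [load 450/725]
  550 → disc 6 (new)  [load 550/725]
  200 → disc 5  [load 650/725]
  425 → disc 7 (new)  [load 425/725]
  500 → disc 8 (new)  [load 500/725]
8 discs opened.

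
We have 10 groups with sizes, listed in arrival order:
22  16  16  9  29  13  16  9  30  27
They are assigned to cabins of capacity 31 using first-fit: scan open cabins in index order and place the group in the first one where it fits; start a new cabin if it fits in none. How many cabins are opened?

7

  22 → cabin 1 (new)  [load 22/31]
  16 → cabin 2 (new)  [load 16/31]
  16 → cabin 3 (new)  [load 16/31]
  9 → cabin 1  [load 31/31]
  29 → cabin 4 (new)  [load 29/31]
  13 → cabin 2  [load 29/31]
  16 → cabin 5 (new)  [load 16/31]
  9 → cabin 3  [load 25/31]
  30 → cabin 6 (new)  [load 30/31]
  27 → cabin 7 (new)  [load 27/31]
7 cabins opened.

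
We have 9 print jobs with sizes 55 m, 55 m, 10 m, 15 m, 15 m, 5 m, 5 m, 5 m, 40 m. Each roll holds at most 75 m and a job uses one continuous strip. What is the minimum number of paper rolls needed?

3

Total = 55 + 55 + 40 + 15 + 15 + 10 + 5 + 5 + 5 = 205 m.
Lower bound: ⌈205/75⌉ = 3 paper rolls.
A packing using 3 paper rolls:
  roll 1: 55 + 15 + 5 = 75
  roll 2: 55 + 15 + 5 = 75
  roll 3: 40 + 10 + 5 = 55
This matches the lower bound, so 3 is optimal.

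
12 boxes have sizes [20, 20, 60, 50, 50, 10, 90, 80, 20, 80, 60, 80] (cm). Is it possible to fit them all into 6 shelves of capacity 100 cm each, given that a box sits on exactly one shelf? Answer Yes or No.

No

Total = 620 cm; ⌈620/100⌉ = 7.
At least 7 shelves are required, but only 6 are allowed.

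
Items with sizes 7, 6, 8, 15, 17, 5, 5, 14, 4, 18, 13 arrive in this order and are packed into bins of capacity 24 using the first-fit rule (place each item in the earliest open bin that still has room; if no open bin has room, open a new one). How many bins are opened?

  7 → bin 1 (new)  [load 7/24]
  6 → bin 1  [load 13/24]
  8 → bin 1  [load 21/24]
  15 → bin 2 (new)  [load 15/24]
  17 → bin 3 (new)  [load 17/24]
  5 → bin 2  [load 20/24]
  5 → bin 3  [load 22/24]
  14 → bin 4 (new)  [load 14/24]
  4 → bin 2  [load 24/24]
  18 → bin 5 (new)  [load 18/24]
  13 → bin 6 (new)  [load 13/24]
6 bins opened.

6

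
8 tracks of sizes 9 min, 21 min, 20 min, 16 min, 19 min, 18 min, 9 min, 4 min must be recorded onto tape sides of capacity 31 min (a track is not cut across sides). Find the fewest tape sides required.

Total = 21 + 20 + 19 + 18 + 16 + 9 + 9 + 4 = 116 min.
Lower bound: ⌈116/31⌉ = 4 tape sides.
Also, 5 tracks each exceed 31/2 min, and no two of those can share a side, so at least 5 tape sides are needed.
A packing using 5 tape sides:
  side 1: 21 + 9 = 30
  side 2: 20 + 9 = 29
  side 3: 19 + 4 = 23
  side 4: 18 = 18
  side 5: 16 = 16
This matches the lower bound, so 5 is optimal.

5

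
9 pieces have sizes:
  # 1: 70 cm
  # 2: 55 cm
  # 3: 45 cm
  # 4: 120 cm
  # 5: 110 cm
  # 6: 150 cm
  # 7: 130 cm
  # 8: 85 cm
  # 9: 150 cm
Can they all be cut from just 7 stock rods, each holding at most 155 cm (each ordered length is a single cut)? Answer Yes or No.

Yes

A valid assignment using 7 stock rods:
  stock rod 1: 150 = 150
  stock rod 2: 150 = 150
  stock rod 3: 130 = 130
  stock rod 4: 120 = 120
  stock rod 5: 110 + 45 = 155
  stock rod 6: 85 + 70 = 155
  stock rod 7: 55 = 55
Every load is within 155 cm, so 7 stock rods suffice.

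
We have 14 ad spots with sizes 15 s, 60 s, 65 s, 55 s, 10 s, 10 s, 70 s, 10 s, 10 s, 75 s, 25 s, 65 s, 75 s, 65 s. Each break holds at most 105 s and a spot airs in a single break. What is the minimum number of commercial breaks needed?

8

Total = 75 + 75 + 70 + 65 + 65 + 65 + 60 + 55 + 25 + 15 + 10 + 10 + 10 + 10 = 610 s.
Lower bound: ⌈610/105⌉ = 6 commercial breaks.
Also, 8 ad spots each exceed 105/2 s, and no two of those can share a break, so at least 8 commercial breaks are needed.
A packing using 8 commercial breaks:
  break 1: 75 + 25 = 100
  break 2: 75 + 15 + 10 = 100
  break 3: 70 + 10 + 10 + 10 = 100
  break 4: 65 = 65
  break 5: 65 = 65
  break 6: 65 = 65
  break 7: 60 = 60
  break 8: 55 = 55
This matches the lower bound, so 8 is optimal.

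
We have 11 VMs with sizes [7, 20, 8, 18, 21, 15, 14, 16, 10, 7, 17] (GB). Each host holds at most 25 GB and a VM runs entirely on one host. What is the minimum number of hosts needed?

Total = 21 + 20 + 18 + 17 + 16 + 15 + 14 + 10 + 8 + 7 + 7 = 153 GB.
Lower bound: ⌈153/25⌉ = 7 hosts.
A packing using 7 hosts:
  host 1: 21 = 21
  host 2: 20 = 20
  host 3: 18 + 7 = 25
  host 4: 17 + 8 = 25
  host 5: 16 + 7 = 23
  host 6: 15 + 10 = 25
  host 7: 14 = 14
This matches the lower bound, so 7 is optimal.

7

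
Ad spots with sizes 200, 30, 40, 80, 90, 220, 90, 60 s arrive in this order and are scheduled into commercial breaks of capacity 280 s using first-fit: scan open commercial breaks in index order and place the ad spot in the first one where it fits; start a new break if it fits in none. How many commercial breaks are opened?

  200 → break 1 (new)  [load 200/280]
  30 → break 1  [load 230/280]
  40 → break 1  [load 270/280]
  80 → break 2 (new)  [load 80/280]
  90 → break 2  [load 170/280]
  220 → break 3 (new)  [load 220/280]
  90 → break 2  [load 260/280]
  60 → break 3  [load 280/280]
3 commercial breaks opened.

3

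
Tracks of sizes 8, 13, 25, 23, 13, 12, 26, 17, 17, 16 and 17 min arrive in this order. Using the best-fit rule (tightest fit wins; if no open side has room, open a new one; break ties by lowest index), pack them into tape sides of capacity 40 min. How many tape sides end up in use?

  8 → side 1 (new)  [load 8/40]
  13 → side 1  [load 21/40]
  25 → side 2 (new)  [load 25/40]
  23 → side 3 (new)  [load 23/40]
  13 → side 2  [load 38/40]
  12 → side 3  [load 35/40]
  26 → side 4 (new)  [load 26/40]
  17 → side 1  [load 38/40]
  17 → side 5 (new)  [load 17/40]
  16 → side 5  [load 33/40]
  17 → side 6 (new)  [load 17/40]
6 tape sides opened.

6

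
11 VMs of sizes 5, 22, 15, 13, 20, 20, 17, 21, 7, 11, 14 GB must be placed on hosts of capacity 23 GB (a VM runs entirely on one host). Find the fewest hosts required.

Total = 22 + 21 + 20 + 20 + 17 + 15 + 14 + 13 + 11 + 7 + 5 = 165 GB.
Lower bound: ⌈165/23⌉ = 8 hosts.
A packing using 9 hosts:
  host 1: 22 = 22
  host 2: 21 = 21
  host 3: 20 = 20
  host 4: 20 = 20
  host 5: 17 + 5 = 22
  host 6: 15 + 7 = 22
  host 7: 14 = 14
  host 8: 13 = 13
  host 9: 11 = 11
No arrangement into 8 hosts stays within capacity, so 9 is optimal.

9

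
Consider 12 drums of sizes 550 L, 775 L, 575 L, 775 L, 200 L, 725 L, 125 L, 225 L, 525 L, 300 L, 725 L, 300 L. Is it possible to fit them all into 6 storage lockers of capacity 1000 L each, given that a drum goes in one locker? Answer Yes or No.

Total = 5800 L; ⌈5800/1000⌉ = 6.
7 drums each exceed half the capacity and cannot share a locker, forcing at least 7 storage lockers.
At least 7 storage lockers are required, but only 6 are allowed.

No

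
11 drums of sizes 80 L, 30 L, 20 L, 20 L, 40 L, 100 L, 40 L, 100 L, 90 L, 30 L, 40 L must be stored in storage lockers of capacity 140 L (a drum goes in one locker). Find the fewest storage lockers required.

5

Total = 100 + 100 + 90 + 80 + 40 + 40 + 40 + 30 + 30 + 20 + 20 = 590 L.
Lower bound: ⌈590/140⌉ = 5 storage lockers.
A packing using 5 storage lockers:
  locker 1: 100 + 40 = 140
  locker 2: 100 + 40 = 140
  locker 3: 90 + 40 = 130
  locker 4: 80 + 30 + 30 = 140
  locker 5: 20 + 20 = 40
This matches the lower bound, so 5 is optimal.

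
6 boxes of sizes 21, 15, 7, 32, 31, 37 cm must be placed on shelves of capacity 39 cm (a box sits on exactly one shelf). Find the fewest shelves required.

Total = 37 + 32 + 31 + 21 + 15 + 7 = 143 cm.
Lower bound: ⌈143/39⌉ = 4 shelves.
A packing using 4 shelves:
  shelf 1: 37 = 37
  shelf 2: 32 + 7 = 39
  shelf 3: 31 = 31
  shelf 4: 21 + 15 = 36
This matches the lower bound, so 4 is optimal.

4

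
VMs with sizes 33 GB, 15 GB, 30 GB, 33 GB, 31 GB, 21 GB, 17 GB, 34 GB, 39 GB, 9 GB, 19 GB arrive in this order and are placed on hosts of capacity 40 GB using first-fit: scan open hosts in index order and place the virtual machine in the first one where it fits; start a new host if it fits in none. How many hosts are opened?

  33 → host 1 (new)  [load 33/40]
  15 → host 2 (new)  [load 15/40]
  30 → host 3 (new)  [load 30/40]
  33 → host 4 (new)  [load 33/40]
  31 → host 5 (new)  [load 31/40]
  21 → host 2  [load 36/40]
  17 → host 6 (new)  [load 17/40]
  34 → host 7 (new)  [load 34/40]
  39 → host 8 (new)  [load 39/40]
  9 → host 3  [load 39/40]
  19 → host 6  [load 36/40]
8 hosts opened.

8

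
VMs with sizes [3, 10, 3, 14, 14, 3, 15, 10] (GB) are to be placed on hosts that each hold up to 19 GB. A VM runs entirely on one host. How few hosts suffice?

Total = 15 + 14 + 14 + 10 + 10 + 3 + 3 + 3 = 72 GB.
Lower bound: ⌈72/19⌉ = 4 hosts.
Also, 5 VMs each exceed 19/2 GB, and no two of those can share a host, so at least 5 hosts are needed.
A packing using 5 hosts:
  host 1: 15 + 3 = 18
  host 2: 14 + 3 = 17
  host 3: 14 + 3 = 17
  host 4: 10 = 10
  host 5: 10 = 10
This matches the lower bound, so 5 is optimal.

5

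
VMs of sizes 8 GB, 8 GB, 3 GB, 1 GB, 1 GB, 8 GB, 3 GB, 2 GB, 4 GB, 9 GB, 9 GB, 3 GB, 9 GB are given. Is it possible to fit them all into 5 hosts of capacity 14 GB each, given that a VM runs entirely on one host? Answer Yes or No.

No

Total = 68 GB; ⌈68/14⌉ = 5.
6 VMs each exceed half the capacity and cannot share a host, forcing at least 6 hosts.
At least 6 hosts are required, but only 5 are allowed.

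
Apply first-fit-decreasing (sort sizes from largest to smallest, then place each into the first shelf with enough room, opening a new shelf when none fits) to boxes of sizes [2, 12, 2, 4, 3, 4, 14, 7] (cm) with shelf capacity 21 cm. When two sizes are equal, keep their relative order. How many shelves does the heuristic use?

Sorted descending: 14, 12, 7, 4, 4, 3, 2, 2.
  14 → shelf 1 (new)  [load 14/21]
  12 → shelf 2 (new)  [load 12/21]
  7 → shelf 1  [load 21/21]
  4 → shelf 2  [load 16/21]
  4 → shelf 2  [load 20/21]
  3 → shelf 3 (new)  [load 3/21]
  2 → shelf 3  [load 5/21]
  2 → shelf 3  [load 7/21]
3 shelves opened.

3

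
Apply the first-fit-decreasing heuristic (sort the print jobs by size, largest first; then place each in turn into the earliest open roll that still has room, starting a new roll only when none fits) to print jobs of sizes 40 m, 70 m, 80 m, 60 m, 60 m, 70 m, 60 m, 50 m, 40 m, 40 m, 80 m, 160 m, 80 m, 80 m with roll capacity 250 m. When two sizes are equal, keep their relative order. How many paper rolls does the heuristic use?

Sorted descending: 160, 80, 80, 80, 80, 70, 70, 60, 60, 60, 50, 40, 40, 40.
  160 → roll 1 (new)  [load 160/250]
  80 → roll 1  [load 240/250]
  80 → roll 2 (new)  [load 80/250]
  80 → roll 2  [load 160/250]
  80 → roll 2  [load 240/250]
  70 → roll 3 (new)  [load 70/250]
  70 → roll 3  [load 140/250]
  60 → roll 3  [load 200/250]
  60 → roll 4 (new)  [load 60/250]
  60 → roll 4  [load 120/250]
  50 → roll 3  [load 250/250]
  40 → roll 4  [load 160/250]
  40 → roll 4  [load 200/250]
  40 → roll 4  [load 240/250]
4 paper rolls opened.

4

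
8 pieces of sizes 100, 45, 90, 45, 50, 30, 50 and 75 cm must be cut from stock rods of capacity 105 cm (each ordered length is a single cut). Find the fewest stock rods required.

5

Total = 100 + 90 + 75 + 50 + 50 + 45 + 45 + 30 = 485 cm.
Lower bound: ⌈485/105⌉ = 5 stock rods.
A packing using 5 stock rods:
  stock rod 1: 100 = 100
  stock rod 2: 90 = 90
  stock rod 3: 75 + 30 = 105
  stock rod 4: 50 + 50 = 100
  stock rod 5: 45 + 45 = 90
This matches the lower bound, so 5 is optimal.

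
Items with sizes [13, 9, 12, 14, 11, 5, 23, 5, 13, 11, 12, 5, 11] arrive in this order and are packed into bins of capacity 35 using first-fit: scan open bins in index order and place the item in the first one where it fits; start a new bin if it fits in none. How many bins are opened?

5

  13 → bin 1 (new)  [load 13/35]
  9 → bin 1  [load 22/35]
  12 → bin 1  [load 34/35]
  14 → bin 2 (new)  [load 14/35]
  11 → bin 2  [load 25/35]
  5 → bin 2  [load 30/35]
  23 → bin 3 (new)  [load 23/35]
  5 → bin 2  [load 35/35]
  13 → bin 4 (new)  [load 13/35]
  11 → bin 3  [load 34/35]
  12 → bin 4  [load 25/35]
  5 → bin 4  [load 30/35]
  11 → bin 5 (new)  [load 11/35]
5 bins opened.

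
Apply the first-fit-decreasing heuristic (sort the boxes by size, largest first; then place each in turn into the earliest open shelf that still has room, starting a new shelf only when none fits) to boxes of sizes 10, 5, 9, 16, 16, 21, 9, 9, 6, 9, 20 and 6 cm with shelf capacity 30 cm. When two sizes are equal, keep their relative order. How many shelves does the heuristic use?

Sorted descending: 21, 20, 16, 16, 10, 9, 9, 9, 9, 6, 6, 5.
  21 → shelf 1 (new)  [load 21/30]
  20 → shelf 2 (new)  [load 20/30]
  16 → shelf 3 (new)  [load 16/30]
  16 → shelf 4 (new)  [load 16/30]
  10 → shelf 2  [load 30/30]
  9 → shelf 1  [load 30/30]
  9 → shelf 3  [load 25/30]
  9 → shelf 4  [load 25/30]
  9 → shelf 5 (new)  [load 9/30]
  6 → shelf 5  [load 15/30]
  6 → shelf 5  [load 21/30]
  5 → shelf 3  [load 30/30]
5 shelves opened.

5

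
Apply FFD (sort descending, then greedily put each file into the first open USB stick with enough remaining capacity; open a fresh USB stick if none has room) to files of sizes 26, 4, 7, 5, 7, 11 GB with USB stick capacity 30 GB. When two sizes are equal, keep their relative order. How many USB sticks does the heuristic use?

Sorted descending: 26, 11, 7, 7, 5, 4.
  26 → USB stick 1 (new)  [load 26/30]
  11 → USB stick 2 (new)  [load 11/30]
  7 → USB stick 2  [load 18/30]
  7 → USB stick 2  [load 25/30]
  5 → USB stick 2  [load 30/30]
  4 → USB stick 1  [load 30/30]
2 USB sticks opened.

2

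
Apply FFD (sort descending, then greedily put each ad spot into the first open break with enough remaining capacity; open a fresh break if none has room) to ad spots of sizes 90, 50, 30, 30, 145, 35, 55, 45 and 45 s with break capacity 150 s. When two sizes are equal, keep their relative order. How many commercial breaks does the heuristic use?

Sorted descending: 145, 90, 55, 50, 45, 45, 35, 30, 30.
  145 → break 1 (new)  [load 145/150]
  90 → break 2 (new)  [load 90/150]
  55 → break 2  [load 145/150]
  50 → break 3 (new)  [load 50/150]
  45 → break 3  [load 95/150]
  45 → break 3  [load 140/150]
  35 → break 4 (new)  [load 35/150]
  30 → break 4  [load 65/150]
  30 → break 4  [load 95/150]
4 commercial breaks opened.

4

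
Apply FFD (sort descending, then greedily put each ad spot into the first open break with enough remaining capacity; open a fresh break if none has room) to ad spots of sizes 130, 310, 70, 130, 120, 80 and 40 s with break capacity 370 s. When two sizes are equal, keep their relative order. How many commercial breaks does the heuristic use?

Sorted descending: 310, 130, 130, 120, 80, 70, 40.
  310 → break 1 (new)  [load 310/370]
  130 → break 2 (new)  [load 130/370]
  130 → break 2  [load 260/370]
  120 → break 3 (new)  [load 120/370]
  80 → break 2  [load 340/370]
  70 → break 3  [load 190/370]
  40 → break 1  [load 350/370]
3 commercial breaks opened.

3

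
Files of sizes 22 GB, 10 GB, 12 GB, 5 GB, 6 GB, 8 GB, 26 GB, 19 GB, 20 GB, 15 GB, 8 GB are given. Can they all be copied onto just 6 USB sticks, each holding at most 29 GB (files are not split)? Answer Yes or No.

Yes

A valid assignment using 6 USB sticks:
  USB stick 1: 26 = 26
  USB stick 2: 22 + 6 = 28
  USB stick 3: 20 + 8 = 28
  USB stick 4: 19 + 10 = 29
  USB stick 5: 15 + 12 = 27
  USB stick 6: 8 + 5 = 13
Every load is within 29 GB, so 6 USB sticks suffice.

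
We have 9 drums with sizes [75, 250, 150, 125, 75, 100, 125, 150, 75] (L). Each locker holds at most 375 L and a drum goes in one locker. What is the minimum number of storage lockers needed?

Total = 250 + 150 + 150 + 125 + 125 + 100 + 75 + 75 + 75 = 1125 L.
Lower bound: ⌈1125/375⌉ = 3 storage lockers.
A packing using 3 storage lockers:
  locker 1: 250 + 125 = 375
  locker 2: 150 + 150 + 75 = 375
  locker 3: 125 + 100 + 75 + 75 = 375
This matches the lower bound, so 3 is optimal.

3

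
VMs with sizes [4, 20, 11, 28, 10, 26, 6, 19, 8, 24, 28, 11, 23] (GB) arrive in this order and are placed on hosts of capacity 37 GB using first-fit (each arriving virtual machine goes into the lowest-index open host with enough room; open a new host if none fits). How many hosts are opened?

  4 → host 1 (new)  [load 4/37]
  20 → host 1  [load 24/37]
  11 → host 1  [load 35/37]
  28 → host 2 (new)  [load 28/37]
  10 → host 3 (new)  [load 10/37]
  26 → host 3  [load 36/37]
  6 → host 2  [load 34/37]
  19 → host 4 (new)  [load 19/37]
  8 → host 4  [load 27/37]
  24 → host 5 (new)  [load 24/37]
  28 → host 6 (new)  [load 28/37]
  11 → host 5  [load 35/37]
  23 → host 7 (new)  [load 23/37]
7 hosts opened.

7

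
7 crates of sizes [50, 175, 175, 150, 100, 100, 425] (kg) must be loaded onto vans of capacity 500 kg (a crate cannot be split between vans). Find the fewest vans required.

3

Total = 425 + 175 + 175 + 150 + 100 + 100 + 50 = 1175 kg.
Lower bound: ⌈1175/500⌉ = 3 vans.
A packing using 3 vans:
  van 1: 425 + 50 = 475
  van 2: 175 + 175 + 150 = 500
  van 3: 100 + 100 = 200
This matches the lower bound, so 3 is optimal.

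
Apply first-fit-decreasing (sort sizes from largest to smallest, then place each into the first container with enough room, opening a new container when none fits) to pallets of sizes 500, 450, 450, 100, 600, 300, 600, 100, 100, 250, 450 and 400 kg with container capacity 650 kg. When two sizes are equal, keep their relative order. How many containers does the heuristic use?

Sorted descending: 600, 600, 500, 450, 450, 450, 400, 300, 250, 100, 100, 100.
  600 → container 1 (new)  [load 600/650]
  600 → container 2 (new)  [load 600/650]
  500 → container 3 (new)  [load 500/650]
  450 → container 4 (new)  [load 450/650]
  450 → container 5 (new)  [load 450/650]
  450 → container 6 (new)  [load 450/650]
  400 → container 7 (new)  [load 400/650]
  300 → container 8 (new)  [load 300/650]
  250 → container 7  [load 650/650]
  100 → container 3  [load 600/650]
  100 → container 4  [load 550/650]
  100 → container 4  [load 650/650]
8 containers opened.

8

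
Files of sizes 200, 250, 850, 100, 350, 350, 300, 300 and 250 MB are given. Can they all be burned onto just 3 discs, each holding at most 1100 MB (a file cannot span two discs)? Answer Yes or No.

A valid assignment using 3 discs:
  disc 1: 850 + 250 = 1100
  disc 2: 350 + 350 + 300 + 100 = 1100
  disc 3: 300 + 250 + 200 = 750
Every load is within 1100 MB, so 3 discs suffice.

Yes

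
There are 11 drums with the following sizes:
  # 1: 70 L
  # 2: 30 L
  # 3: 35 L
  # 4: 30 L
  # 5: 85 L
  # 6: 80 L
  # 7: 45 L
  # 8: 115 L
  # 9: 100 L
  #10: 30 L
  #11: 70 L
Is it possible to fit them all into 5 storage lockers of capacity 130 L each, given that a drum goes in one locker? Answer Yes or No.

No

Total = 690 L; ⌈690/130⌉ = 6.
At least 6 storage lockers are required, but only 5 are allowed.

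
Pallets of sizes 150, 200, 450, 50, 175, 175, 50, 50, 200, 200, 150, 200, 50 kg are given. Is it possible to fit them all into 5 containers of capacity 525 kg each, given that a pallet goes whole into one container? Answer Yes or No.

Yes

A valid assignment using 5 containers:
  container 1: 450 + 50 = 500
  container 2: 200 + 200 + 50 + 50 = 500
  container 3: 200 + 200 + 50 = 450
  container 4: 175 + 175 + 150 = 500
  container 5: 150 = 150
Every load is within 525 kg, so 5 containers suffice.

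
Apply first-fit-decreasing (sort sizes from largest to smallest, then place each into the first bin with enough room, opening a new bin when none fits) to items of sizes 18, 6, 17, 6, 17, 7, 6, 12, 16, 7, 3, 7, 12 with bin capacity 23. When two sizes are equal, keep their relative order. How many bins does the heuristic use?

7

Sorted descending: 18, 17, 17, 16, 12, 12, 7, 7, 7, 6, 6, 6, 3.
  18 → bin 1 (new)  [load 18/23]
  17 → bin 2 (new)  [load 17/23]
  17 → bin 3 (new)  [load 17/23]
  16 → bin 4 (new)  [load 16/23]
  12 → bin 5 (new)  [load 12/23]
  12 → bin 6 (new)  [load 12/23]
  7 → bin 4  [load 23/23]
  7 → bin 5  [load 19/23]
  7 → bin 6  [load 19/23]
  6 → bin 2  [load 23/23]
  6 → bin 3  [load 23/23]
  6 → bin 7 (new)  [load 6/23]
  3 → bin 1  [load 21/23]
7 bins opened.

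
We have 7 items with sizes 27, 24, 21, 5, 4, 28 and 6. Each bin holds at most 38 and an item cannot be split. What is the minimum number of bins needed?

Total = 28 + 27 + 24 + 21 + 6 + 5 + 4 = 115.
Lower bound: ⌈115/38⌉ = 4 bins.
A packing using 4 bins:
  bin 1: 28 + 6 + 4 = 38
  bin 2: 27 + 5 = 32
  bin 3: 24 = 24
  bin 4: 21 = 21
This matches the lower bound, so 4 is optimal.

4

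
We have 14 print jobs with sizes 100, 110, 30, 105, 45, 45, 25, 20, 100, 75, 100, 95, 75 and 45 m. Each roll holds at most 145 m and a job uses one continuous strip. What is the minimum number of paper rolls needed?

Total = 110 + 105 + 100 + 100 + 100 + 95 + 75 + 75 + 45 + 45 + 45 + 30 + 25 + 20 = 970 m.
Lower bound: ⌈970/145⌉ = 7 paper rolls.
Also, 8 print jobs each exceed 145/2 m, and no two of those can share a roll, so at least 8 paper rolls are needed.
A packing using 8 paper rolls:
  roll 1: 110 + 30 = 140
  roll 2: 105 + 25 = 130
  roll 3: 100 + 45 = 145
  roll 4: 100 + 45 = 145
  roll 5: 100 + 45 = 145
  roll 6: 95 + 20 = 115
  roll 7: 75 = 75
  roll 8: 75 = 75
This matches the lower bound, so 8 is optimal.

8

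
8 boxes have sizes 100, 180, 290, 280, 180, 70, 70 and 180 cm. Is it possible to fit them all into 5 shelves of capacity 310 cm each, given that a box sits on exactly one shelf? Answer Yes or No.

A valid assignment using 5 shelves:
  shelf 1: 290 = 290
  shelf 2: 280 = 280
  shelf 3: 180 + 100 = 280
  shelf 4: 180 + 70 = 250
  shelf 5: 180 + 70 = 250
Every load is within 310 cm, so 5 shelves suffice.

Yes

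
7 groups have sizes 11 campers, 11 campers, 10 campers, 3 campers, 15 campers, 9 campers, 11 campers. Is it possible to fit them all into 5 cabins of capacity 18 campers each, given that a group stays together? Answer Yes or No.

Total = 70 campers; ⌈70/18⌉ = 4.
5 groups each exceed half the capacity and cannot share a cabin, forcing at least 5 cabins.
The bound of 5 does not rule out 5, but exhaustive search shows no assignment into 5 cabins of capacity 18 campers exists — the minimum is 6.

No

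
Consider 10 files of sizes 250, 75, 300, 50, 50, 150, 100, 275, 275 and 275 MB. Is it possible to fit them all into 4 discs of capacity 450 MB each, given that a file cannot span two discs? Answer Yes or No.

No

Total = 1800 MB; ⌈1800/450⌉ = 4.
5 files each exceed half the capacity and cannot share a disc, forcing at least 5 discs.
At least 5 discs are required, but only 4 are allowed.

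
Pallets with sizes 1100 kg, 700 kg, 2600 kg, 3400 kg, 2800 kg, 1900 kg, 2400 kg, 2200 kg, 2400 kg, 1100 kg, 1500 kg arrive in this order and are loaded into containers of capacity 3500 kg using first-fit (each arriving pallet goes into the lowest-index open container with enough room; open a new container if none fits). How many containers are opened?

8

  1100 → container 1 (new)  [load 1100/3500]
  700 → container 1  [load 1800/3500]
  2600 → container 2 (new)  [load 2600/3500]
  3400 → container 3 (new)  [load 3400/3500]
  2800 → container 4 (new)  [load 2800/3500]
  1900 → container 5 (new)  [load 1900/3500]
  2400 → container 6 (new)  [load 2400/3500]
  2200 → container 7 (new)  [load 2200/3500]
  2400 → container 8 (new)  [load 2400/3500]
  1100 → container 1  [load 2900/3500]
  1500 → container 5  [load 3400/3500]
8 containers opened.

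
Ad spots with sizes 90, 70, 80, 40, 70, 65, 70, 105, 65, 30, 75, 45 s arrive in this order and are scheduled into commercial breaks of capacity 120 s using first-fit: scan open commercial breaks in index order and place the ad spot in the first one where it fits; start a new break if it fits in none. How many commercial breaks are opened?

9

  90 → break 1 (new)  [load 90/120]
  70 → break 2 (new)  [load 70/120]
  80 → break 3 (new)  [load 80/120]
  40 → break 2  [load 110/120]
  70 → break 4 (new)  [load 70/120]
  65 → break 5 (new)  [load 65/120]
  70 → break 6 (new)  [load 70/120]
  105 → break 7 (new)  [load 105/120]
  65 → break 8 (new)  [load 65/120]
  30 → break 1  [load 120/120]
  75 → break 9 (new)  [load 75/120]
  45 → break 4  [load 115/120]
9 commercial breaks opened.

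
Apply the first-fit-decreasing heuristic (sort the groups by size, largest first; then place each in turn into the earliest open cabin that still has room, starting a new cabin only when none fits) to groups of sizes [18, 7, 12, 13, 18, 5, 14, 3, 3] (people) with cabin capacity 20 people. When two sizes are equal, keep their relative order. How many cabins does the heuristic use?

Sorted descending: 18, 18, 14, 13, 12, 7, 5, 3, 3.
  18 → cabin 1 (new)  [load 18/20]
  18 → cabin 2 (new)  [load 18/20]
  14 → cabin 3 (new)  [load 14/20]
  13 → cabin 4 (new)  [load 13/20]
  12 → cabin 5 (new)  [load 12/20]
  7 → cabin 4  [load 20/20]
  5 → cabin 3  [load 19/20]
  3 → cabin 5  [load 15/20]
  3 → cabin 5  [load 18/20]
5 cabins opened.

5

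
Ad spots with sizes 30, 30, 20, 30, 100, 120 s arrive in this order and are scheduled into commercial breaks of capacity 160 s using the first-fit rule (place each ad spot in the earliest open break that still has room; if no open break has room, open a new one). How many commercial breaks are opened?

3

  30 → break 1 (new)  [load 30/160]
  30 → break 1  [load 60/160]
  20 → break 1  [load 80/160]
  30 → break 1  [load 110/160]
  100 → break 2 (new)  [load 100/160]
  120 → break 3 (new)  [load 120/160]
3 commercial breaks opened.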